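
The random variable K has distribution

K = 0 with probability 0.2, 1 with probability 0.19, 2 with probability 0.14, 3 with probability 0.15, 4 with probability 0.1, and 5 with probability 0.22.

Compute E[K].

E[K] = Σ k·P(K=k)
 = 0·0.2 + 1·0.19 + 2·0.14 + 3·0.15 + 4·0.1 + 5·0.22
 = 0 + 0.19 + 0.28 + 0.45 + 0.4 + 1.1
 = 2.42

2.42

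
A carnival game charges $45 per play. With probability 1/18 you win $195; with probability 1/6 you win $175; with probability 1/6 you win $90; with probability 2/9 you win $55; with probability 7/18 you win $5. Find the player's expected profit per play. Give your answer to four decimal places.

24.1667

E[payout] = 195·1/18 + 175·1/6 + 90·1/6 + 55·2/9 + 5·7/18
 = 65/6 + 175/6 + 15 + 110/9 + 35/18
 = 415/6
Net = 415/6 - 45 = 145/6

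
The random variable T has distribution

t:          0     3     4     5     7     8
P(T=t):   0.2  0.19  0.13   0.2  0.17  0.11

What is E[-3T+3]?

-9.48

E[-3T+3] = Σ (-3t+3)·P(T=t)
 = 3·0.2 + (-6)·0.19 + (-9)·0.13 + (-12)·0.2 + (-18)·0.17 + (-21)·0.11
 = 0.6 + (-1.14) + (-1.17) + (-2.4) + (-3.06) + (-2.31)
 = -9.48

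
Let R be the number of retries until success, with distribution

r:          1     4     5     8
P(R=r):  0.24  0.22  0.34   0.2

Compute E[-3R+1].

-12.26

E[-3R+1] = Σ (-3r+1)·P(R=r)
 = (-2)·0.24 + (-11)·0.22 + (-14)·0.34 + (-23)·0.2
 = (-0.48) + (-2.42) + (-4.76) + (-4.6)
 = -12.26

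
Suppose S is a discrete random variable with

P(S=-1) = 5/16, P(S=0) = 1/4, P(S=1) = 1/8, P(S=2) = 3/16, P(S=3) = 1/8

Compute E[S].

0.5625

E[S] = Σ s·P(S=s)
 = (-1)·5/16 + 0·1/4 + 1·1/8 + 2·3/16 + 3·1/8
 = (-5/16) + 0 + 1/8 + 3/8 + 3/8
 = 9/16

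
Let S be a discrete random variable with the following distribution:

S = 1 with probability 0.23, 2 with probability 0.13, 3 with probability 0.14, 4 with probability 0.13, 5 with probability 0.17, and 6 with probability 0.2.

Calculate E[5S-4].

13.4

E[5S-4] = Σ (5s-4)·P(S=s)
 = 1·0.23 + 6·0.13 + 11·0.14 + 16·0.13 + 21·0.17 + 26·0.2
 = 0.23 + 0.78 + 1.54 + 2.08 + 3.57 + 5.2
 = 13.4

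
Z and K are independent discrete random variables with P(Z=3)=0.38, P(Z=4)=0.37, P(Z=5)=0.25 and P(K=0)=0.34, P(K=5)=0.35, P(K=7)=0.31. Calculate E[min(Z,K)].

2.5542

E[min(Z,K)] = Σ_z Σ_k min(z,k) · P(Z=z)P(K=k)
 = 0·0.1292 + 3·0.133 + 3·0.1178 + 0·0.1258 + 4·0.1295 + 4·0.1147 + 0·0.085 + 5·0.0875 + 5·0.0775
 = 0 + 0.399 + 0.3534 + 0 + 0.518 + 0.4588 + 0 + 0.4375 + 0.3875
 = 2.5542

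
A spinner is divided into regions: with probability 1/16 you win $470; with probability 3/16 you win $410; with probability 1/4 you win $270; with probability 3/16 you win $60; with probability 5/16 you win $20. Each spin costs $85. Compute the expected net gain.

106.25

E[payout] = 470·1/16 + 410·3/16 + 270·1/4 + 60·3/16 + 20·5/16
 = 235/8 + 615/8 + 135/2 + 45/4 + 25/4
 = 765/4
Net = 765/4 - 85 = 425/4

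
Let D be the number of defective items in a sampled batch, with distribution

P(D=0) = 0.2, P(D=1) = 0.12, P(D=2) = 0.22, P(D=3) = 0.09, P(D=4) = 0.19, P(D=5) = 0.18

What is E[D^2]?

E[D^2] = Σ d^2·P(D=d)
 = 0·0.2 + 1·0.12 + 4·0.22 + 9·0.09 + 16·0.19 + 25·0.18
 = 0 + 0.12 + 0.88 + 0.81 + 3.04 + 4.5
 = 9.35

9.35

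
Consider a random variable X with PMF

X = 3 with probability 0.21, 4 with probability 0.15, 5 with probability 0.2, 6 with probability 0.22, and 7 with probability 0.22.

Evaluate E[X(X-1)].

22.9

E[X(X-1)] = Σ x(x-1)·P(X=x)
 = 6·0.21 + 12·0.15 + 20·0.2 + 30·0.22 + 42·0.22
 = 1.26 + 1.8 + 4 + 6.6 + 9.24
 = 22.9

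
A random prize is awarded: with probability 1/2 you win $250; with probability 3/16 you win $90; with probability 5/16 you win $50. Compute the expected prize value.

157.5

E[payout] = 250·1/2 + 90·3/16 + 50·5/16
 = 125 + 135/8 + 125/8
 = 315/2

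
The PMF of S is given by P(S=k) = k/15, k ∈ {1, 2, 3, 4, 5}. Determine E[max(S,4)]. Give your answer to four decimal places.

E[max(S,4)] = Σ max(s,4)·P(S=s)
 = 4·1/15 + 4·2/15 + 4·1/5 + 4·4/15 + 5·1/3
 = 4/15 + 8/15 + 4/5 + 16/15 + 5/3
 = 13/3

4.3333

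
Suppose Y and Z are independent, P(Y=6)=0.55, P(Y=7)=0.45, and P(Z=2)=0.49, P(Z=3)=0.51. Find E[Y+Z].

8.96

E[Y+Z] = Σ_y Σ_z (y+z) · P(Y=y)P(Z=z)
 = 8·0.2695 + 9·0.2805 + 9·0.2205 + 10·0.2295
 = 2.156 + 2.5245 + 1.9845 + 2.295
 = 8.96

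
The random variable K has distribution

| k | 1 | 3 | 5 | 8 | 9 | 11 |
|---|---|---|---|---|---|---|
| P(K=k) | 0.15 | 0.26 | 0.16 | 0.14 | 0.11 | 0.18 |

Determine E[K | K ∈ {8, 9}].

P(K ∈ {8, 9}) = 0.14 + 0.11 = 0.25.
E[K | K ∈ {8, 9}] = [8·0.14 + 9·0.11] / 0.25
 = 2.11 / 0.25
 = 211/25

8.44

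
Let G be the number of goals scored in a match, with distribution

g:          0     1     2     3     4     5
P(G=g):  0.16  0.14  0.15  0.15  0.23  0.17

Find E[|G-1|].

E[|G-1|] = Σ |g-1|·P(G=g)
 = 1·0.16 + 0·0.14 + 1·0.15 + 2·0.15 + 3·0.23 + 4·0.17
 = 0.16 + 0 + 0.15 + 0.3 + 0.69 + 0.68
 = 1.98

1.98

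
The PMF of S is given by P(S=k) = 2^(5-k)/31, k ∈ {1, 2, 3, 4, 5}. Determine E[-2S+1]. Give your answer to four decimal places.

E[-2S+1] = Σ (-2s+1)·P(S=s)
 = (-1)·16/31 + (-3)·8/31 + (-5)·4/31 + (-7)·2/31 + (-9)·1/31
 = (-16/31) + (-24/31) + (-20/31) + (-14/31) + (-9/31)
 = -83/31

-2.6774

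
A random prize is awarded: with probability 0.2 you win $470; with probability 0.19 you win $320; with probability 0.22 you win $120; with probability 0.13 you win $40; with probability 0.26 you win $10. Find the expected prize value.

E[payout] = 470·0.2 + 320·0.19 + 120·0.22 + 40·0.13 + 10·0.26
 = 94 + 60.8 + 26.4 + 5.2 + 2.6
 = 189

189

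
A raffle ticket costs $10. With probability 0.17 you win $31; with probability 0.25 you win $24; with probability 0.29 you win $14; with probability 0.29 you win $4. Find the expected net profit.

E[payout] = 31·0.17 + 24·0.25 + 14·0.29 + 4·0.29
 = 5.27 + 6 + 4.06 + 1.16
 = 16.49
Net = 16.49 - 10 = 6.49

6.49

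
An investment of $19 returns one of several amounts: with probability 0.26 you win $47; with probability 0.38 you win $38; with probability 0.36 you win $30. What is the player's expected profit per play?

E[payout] = 47·0.26 + 38·0.38 + 30·0.36
 = 12.22 + 14.44 + 10.8
 = 37.46
Net = 37.46 - 19 = 18.46

18.46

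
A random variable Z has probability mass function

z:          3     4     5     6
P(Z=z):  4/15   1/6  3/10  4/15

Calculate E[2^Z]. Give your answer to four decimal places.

31.4667

E[2^Z] = Σ 2^z·P(Z=z)
 = 8·4/15 + 16·1/6 + 32·3/10 + 64·4/15
 = 32/15 + 8/3 + 48/5 + 256/15
 = 472/15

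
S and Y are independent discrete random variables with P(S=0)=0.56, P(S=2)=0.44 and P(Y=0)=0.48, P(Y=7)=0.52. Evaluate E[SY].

3.2032

E[SY] = Σ_s Σ_y sy · P(S=s)P(Y=y)
 = 0·0.2688 + 0·0.2912 + 0·0.2112 + 14·0.2288
 = 0 + 0 + 0 + 3.2032
 = 3.2032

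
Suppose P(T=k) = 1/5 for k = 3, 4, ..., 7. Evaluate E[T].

5

E[T] = Σ t·P(T=t)
 = 3·1/5 + 4·1/5 + 5·1/5 + 6·1/5 + 7·1/5
 = 3/5 + 4/5 + 1 + 6/5 + 7/5
 = 5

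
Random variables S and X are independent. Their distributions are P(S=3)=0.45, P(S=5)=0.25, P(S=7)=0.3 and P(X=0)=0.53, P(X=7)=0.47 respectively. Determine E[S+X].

E[S+X] = Σ_s Σ_x (s+x) · P(S=s)P(X=x)
 = 3·0.2385 + 10·0.2115 + 5·0.1325 + 12·0.1175 + 7·0.159 + 14·0.141
 = 0.7155 + 2.115 + 0.6625 + 1.41 + 1.113 + 1.974
 = 7.99

7.99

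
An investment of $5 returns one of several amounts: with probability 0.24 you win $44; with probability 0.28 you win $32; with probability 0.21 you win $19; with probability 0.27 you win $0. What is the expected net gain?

18.51

E[payout] = 44·0.24 + 32·0.28 + 19·0.21 + 0·0.27
 = 10.56 + 8.96 + 3.99 + 0
 = 23.51
Net = 23.51 - 5 = 18.51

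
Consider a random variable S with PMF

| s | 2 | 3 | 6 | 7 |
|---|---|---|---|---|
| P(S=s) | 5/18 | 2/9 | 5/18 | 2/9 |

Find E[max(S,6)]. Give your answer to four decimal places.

6.2222

E[max(S,6)] = Σ max(s,6)·P(S=s)
 = 6·5/18 + 6·2/9 + 6·5/18 + 7·2/9
 = 5/3 + 4/3 + 5/3 + 14/9
 = 56/9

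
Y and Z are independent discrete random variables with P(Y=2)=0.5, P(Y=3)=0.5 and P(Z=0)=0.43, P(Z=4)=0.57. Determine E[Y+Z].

E[Y+Z] = Σ_y Σ_z (y+z) · P(Y=y)P(Z=z)
 = 2·0.215 + 6·0.285 + 3·0.215 + 7·0.285
 = 0.43 + 1.71 + 0.645 + 1.995
 = 4.78

4.78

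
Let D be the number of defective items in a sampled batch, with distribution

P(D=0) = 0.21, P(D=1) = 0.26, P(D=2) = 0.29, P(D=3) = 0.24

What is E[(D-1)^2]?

E[(D-1)^2] = Σ (d-1)^2·P(D=d)
 = 1·0.21 + 0·0.26 + 1·0.29 + 4·0.24
 = 0.21 + 0 + 0.29 + 0.96
 = 1.46

1.46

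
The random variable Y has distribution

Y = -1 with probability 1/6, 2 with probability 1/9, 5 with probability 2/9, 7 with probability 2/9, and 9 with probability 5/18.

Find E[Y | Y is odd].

5.625

P(Y is odd) = 1/6 + 2/9 + 2/9 + 5/18 = 8/9.
E[Y | Y is odd] = [(-1)·1/6 + 5·2/9 + 7·2/9 + 9·5/18] / (8/9)
 = 5 / (8/9)
 = 45/8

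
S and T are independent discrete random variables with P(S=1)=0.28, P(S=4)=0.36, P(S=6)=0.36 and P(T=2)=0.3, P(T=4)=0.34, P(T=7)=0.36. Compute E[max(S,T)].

5.3728

E[max(S,T)] = Σ_s Σ_t max(s,t) · P(S=s)P(T=t)
 = 2·0.084 + 4·0.0952 + 7·0.1008 + 4·0.108 + 4·0.1224 + 7·0.1296 + 6·0.108 + 6·0.1224 + 7·0.1296
 = 0.168 + 0.3808 + 0.7056 + 0.432 + 0.4896 + 0.9072 + 0.648 + 0.7344 + 0.9072
 = 5.3728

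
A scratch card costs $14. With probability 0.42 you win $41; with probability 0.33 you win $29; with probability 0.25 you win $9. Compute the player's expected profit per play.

E[payout] = 41·0.42 + 29·0.33 + 9·0.25
 = 17.22 + 9.57 + 2.25
 = 29.04
Net = 29.04 - 14 = 15.04

15.04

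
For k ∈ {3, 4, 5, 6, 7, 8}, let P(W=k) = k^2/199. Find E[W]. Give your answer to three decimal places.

6.467

E[W] = Σ w·P(W=w)
 = 3·9/199 + 4·16/199 + 5·25/199 + 6·36/199 + 7·49/199 + 8·64/199
 = 27/199 + 64/199 + 125/199 + 216/199 + 343/199 + 512/199
 = 1287/199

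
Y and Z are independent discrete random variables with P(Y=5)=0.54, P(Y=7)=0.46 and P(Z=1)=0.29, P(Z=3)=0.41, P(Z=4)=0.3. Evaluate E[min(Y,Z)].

E[min(Y,Z)] = Σ_y Σ_z min(y,z) · P(Y=y)P(Z=z)
 = 1·0.1566 + 3·0.2214 + 4·0.162 + 1·0.1334 + 3·0.1886 + 4·0.138
 = 0.1566 + 0.6642 + 0.648 + 0.1334 + 0.5658 + 0.552
 = 2.72

2.72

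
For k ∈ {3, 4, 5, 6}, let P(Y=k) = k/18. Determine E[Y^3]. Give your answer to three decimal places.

E[Y^3] = Σ y^3·P(Y=y)
 = 27·1/6 + 64·2/9 + 125·5/18 + 216·1/3
 = 9/2 + 128/9 + 625/18 + 72
 = 1129/9

125.444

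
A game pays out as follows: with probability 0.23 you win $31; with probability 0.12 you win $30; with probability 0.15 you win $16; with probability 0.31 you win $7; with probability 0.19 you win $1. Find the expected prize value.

E[payout] = 31·0.23 + 30·0.12 + 16·0.15 + 7·0.31 + 1·0.19
 = 7.13 + 3.6 + 2.4 + 2.17 + 0.19
 = 15.49

15.49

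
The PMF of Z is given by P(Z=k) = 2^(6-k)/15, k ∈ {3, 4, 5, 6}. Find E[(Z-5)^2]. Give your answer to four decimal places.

E[(Z-5)^2] = Σ (z-5)^2·P(Z=z)
 = 4·8/15 + 1·4/15 + 0·2/15 + 1·1/15
 = 32/15 + 4/15 + 0 + 1/15
 = 37/15

2.4667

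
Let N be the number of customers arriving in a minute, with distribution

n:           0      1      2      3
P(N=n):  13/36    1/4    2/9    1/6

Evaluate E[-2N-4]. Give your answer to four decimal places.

E[-2N-4] = Σ (-2n-4)·P(N=n)
 = (-4)·13/36 + (-6)·1/4 + (-8)·2/9 + (-10)·1/6
 = (-13/9) + (-3/2) + (-16/9) + (-5/3)
 = -115/18

-6.3889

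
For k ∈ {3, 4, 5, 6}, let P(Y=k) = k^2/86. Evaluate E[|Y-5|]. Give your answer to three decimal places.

E[|Y-5|] = Σ |y-5|·P(Y=y)
 = 2·9/86 + 1·8/43 + 0·25/86 + 1·18/43
 = 9/43 + 8/43 + 0 + 18/43
 = 35/43

0.814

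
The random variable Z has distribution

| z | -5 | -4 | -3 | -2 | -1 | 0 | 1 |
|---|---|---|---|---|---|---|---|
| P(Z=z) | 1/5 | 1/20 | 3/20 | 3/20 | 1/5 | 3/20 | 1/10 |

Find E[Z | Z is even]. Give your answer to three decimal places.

-1.429

P(Z is even) = 1/20 + 3/20 + 3/20 = 7/20.
E[Z | Z is even] = [(-4)·1/20 + (-2)·3/20 + 0·3/20] / (7/20)
 = -1/2 / (7/20)
 = -10/7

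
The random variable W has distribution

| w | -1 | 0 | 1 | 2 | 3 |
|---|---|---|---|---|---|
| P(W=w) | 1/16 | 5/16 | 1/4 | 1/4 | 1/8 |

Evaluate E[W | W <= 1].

P(W <= 1) = 1/16 + 5/16 + 1/4 = 5/8.
E[W | W <= 1] = [(-1)·1/16 + 0·5/16 + 1·1/4] / (5/8)
 = 3/16 / (5/8)
 = 3/10

0.3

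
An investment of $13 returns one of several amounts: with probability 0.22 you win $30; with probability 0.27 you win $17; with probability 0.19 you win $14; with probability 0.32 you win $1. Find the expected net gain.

1.17

E[payout] = 30·0.22 + 17·0.27 + 14·0.19 + 1·0.32
 = 6.6 + 4.59 + 2.66 + 0.32
 = 14.17
Net = 14.17 - 13 = 1.17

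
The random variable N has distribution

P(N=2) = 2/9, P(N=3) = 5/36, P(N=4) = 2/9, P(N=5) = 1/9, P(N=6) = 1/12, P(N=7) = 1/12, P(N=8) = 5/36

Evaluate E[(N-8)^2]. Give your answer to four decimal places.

E[(N-8)^2] = Σ (n-8)^2·P(N=n)
 = 36·2/9 + 25·5/36 + 16·2/9 + 9·1/9 + 4·1/12 + 1·1/12 + 0·5/36
 = 8 + 125/36 + 32/9 + 1 + 1/3 + 1/12 + 0
 = 148/9

16.4444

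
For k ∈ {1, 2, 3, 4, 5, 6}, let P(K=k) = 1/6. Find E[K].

3.5

E[K] = Σ k·P(K=k)
 = 1·1/6 + 2·1/6 + 3·1/6 + 4·1/6 + 5·1/6 + 6·1/6
 = 1/6 + 1/3 + 1/2 + 2/3 + 5/6 + 1
 = 7/2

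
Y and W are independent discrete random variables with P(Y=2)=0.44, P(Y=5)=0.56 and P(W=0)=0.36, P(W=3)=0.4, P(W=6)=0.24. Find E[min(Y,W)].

E[min(Y,W)] = Σ_y Σ_w min(y,w) · P(Y=y)P(W=w)
 = 0·0.1584 + 2·0.176 + 2·0.1056 + 0·0.2016 + 3·0.224 + 5·0.1344
 = 0 + 0.352 + 0.2112 + 0 + 0.672 + 0.672
 = 1.9072

1.9072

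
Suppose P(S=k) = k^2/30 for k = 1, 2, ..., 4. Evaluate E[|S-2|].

E[|S-2|] = Σ |s-2|·P(S=s)
 = 1·1/30 + 0·2/15 + 1·3/10 + 2·8/15
 = 1/30 + 0 + 3/10 + 16/15
 = 7/5

1.4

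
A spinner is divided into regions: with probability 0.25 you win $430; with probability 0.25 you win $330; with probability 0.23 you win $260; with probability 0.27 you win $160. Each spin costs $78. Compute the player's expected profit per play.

E[payout] = 430·0.25 + 330·0.25 + 260·0.23 + 160·0.27
 = 107.5 + 82.5 + 59.8 + 43.2
 = 293
Net = 293 - 78 = 215

215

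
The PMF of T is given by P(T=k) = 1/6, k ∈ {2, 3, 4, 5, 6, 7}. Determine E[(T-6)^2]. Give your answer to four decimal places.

E[(T-6)^2] = Σ (t-6)^2·P(T=t)
 = 16·1/6 + 9·1/6 + 4·1/6 + 1·1/6 + 0·1/6 + 1·1/6
 = 8/3 + 3/2 + 2/3 + 1/6 + 0 + 1/6
 = 31/6

5.1667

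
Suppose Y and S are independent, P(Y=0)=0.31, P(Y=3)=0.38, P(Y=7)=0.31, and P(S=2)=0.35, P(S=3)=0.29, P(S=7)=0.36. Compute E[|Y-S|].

2.8502

E[|Y-S|] = Σ_y Σ_s |y-s| · P(Y=y)P(S=s)
 = 2·0.1085 + 3·0.0899 + 7·0.1116 + 1·0.133 + 0·0.1102 + 4·0.1368 + 5·0.1085 + 4·0.0899 + 0·0.1116
 = 0.217 + 0.2697 + 0.7812 + 0.133 + 0 + 0.5472 + 0.5425 + 0.3596 + 0
 = 2.8502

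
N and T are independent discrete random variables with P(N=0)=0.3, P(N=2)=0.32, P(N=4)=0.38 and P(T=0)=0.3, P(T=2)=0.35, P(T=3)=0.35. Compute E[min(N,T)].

1.113

E[min(N,T)] = Σ_n Σ_t min(n,t) · P(N=n)P(T=t)
 = 0·0.09 + 0·0.105 + 0·0.105 + 0·0.096 + 2·0.112 + 2·0.112 + 0·0.114 + 2·0.133 + 3·0.133
 = 0 + 0 + 0 + 0 + 0.224 + 0.224 + 0 + 0.266 + 0.399
 = 1.113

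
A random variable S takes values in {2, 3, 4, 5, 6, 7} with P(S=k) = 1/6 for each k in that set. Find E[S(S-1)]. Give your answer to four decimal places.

E[S(S-1)] = Σ s(s-1)·P(S=s)
 = 2·1/6 + 6·1/6 + 12·1/6 + 20·1/6 + 30·1/6 + 42·1/6
 = 1/3 + 1 + 2 + 10/3 + 5 + 7
 = 56/3

18.6667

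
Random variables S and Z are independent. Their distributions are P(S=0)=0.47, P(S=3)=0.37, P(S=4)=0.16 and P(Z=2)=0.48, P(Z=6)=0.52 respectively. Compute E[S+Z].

E[S+Z] = Σ_s Σ_z (s+z) · P(S=s)P(Z=z)
 = 2·0.2256 + 6·0.2444 + 5·0.1776 + 9·0.1924 + 6·0.0768 + 10·0.0832
 = 0.4512 + 1.4664 + 0.888 + 1.7316 + 0.4608 + 0.832
 = 5.83

5.83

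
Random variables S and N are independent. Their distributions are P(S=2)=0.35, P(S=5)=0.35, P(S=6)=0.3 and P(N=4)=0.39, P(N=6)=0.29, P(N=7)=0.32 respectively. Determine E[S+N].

E[S+N] = Σ_s Σ_n (s+n) · P(S=s)P(N=n)
 = 6·0.1365 + 8·0.1015 + 9·0.112 + 9·0.1365 + 11·0.1015 + 12·0.112 + 10·0.117 + 12·0.087 + 13·0.096
 = 0.819 + 0.812 + 1.008 + 1.2285 + 1.1165 + 1.344 + 1.17 + 1.044 + 1.248
 = 9.79

9.79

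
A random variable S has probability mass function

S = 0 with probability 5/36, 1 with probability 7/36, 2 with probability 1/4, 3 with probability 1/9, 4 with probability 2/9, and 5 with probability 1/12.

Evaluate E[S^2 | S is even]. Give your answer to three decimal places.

P(S is even) = 5/36 + 1/4 + 2/9 = 11/18.
E[S^2 | S is even] = [0·5/36 + 4·1/4 + 16·2/9] / (11/18)
 = 41/9 / (11/18)
 = 82/11

7.455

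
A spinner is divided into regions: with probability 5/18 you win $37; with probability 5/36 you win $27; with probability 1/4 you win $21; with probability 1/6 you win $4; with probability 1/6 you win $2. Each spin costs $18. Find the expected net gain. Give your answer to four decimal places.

E[payout] = 37·5/18 + 27·5/36 + 21·1/4 + 4·1/6 + 2·1/6
 = 185/18 + 15/4 + 21/4 + 2/3 + 1/3
 = 365/18
Net = 365/18 - 18 = 41/18

2.2778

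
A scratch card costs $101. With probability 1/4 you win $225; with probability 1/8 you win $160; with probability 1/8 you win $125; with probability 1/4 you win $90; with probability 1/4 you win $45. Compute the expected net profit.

24.625

E[payout] = 225·1/4 + 160·1/8 + 125·1/8 + 90·1/4 + 45·1/4
 = 225/4 + 20 + 125/8 + 45/2 + 45/4
 = 1005/8
Net = 1005/8 - 101 = 197/8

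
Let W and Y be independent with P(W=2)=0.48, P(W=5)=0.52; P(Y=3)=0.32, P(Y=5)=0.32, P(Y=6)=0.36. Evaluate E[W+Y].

E[W+Y] = Σ_w Σ_y (w+y) · P(W=w)P(Y=y)
 = 5·0.1536 + 7·0.1536 + 8·0.1728 + 8·0.1664 + 10·0.1664 + 11·0.1872
 = 0.768 + 1.0752 + 1.3824 + 1.3312 + 1.664 + 2.0592
 = 8.28

8.28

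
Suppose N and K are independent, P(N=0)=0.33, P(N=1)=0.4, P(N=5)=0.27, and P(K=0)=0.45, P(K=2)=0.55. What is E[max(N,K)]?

E[max(N,K)] = Σ_n Σ_k max(n,k) · P(N=n)P(K=k)
 = 0·0.1485 + 2·0.1815 + 1·0.18 + 2·0.22 + 5·0.1215 + 5·0.1485
 = 0 + 0.363 + 0.18 + 0.44 + 0.6075 + 0.7425
 = 2.333

2.333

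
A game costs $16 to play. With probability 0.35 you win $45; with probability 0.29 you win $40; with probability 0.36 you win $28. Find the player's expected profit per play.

21.43

E[payout] = 45·0.35 + 40·0.29 + 28·0.36
 = 15.75 + 11.6 + 10.08
 = 37.43
Net = 37.43 - 16 = 21.43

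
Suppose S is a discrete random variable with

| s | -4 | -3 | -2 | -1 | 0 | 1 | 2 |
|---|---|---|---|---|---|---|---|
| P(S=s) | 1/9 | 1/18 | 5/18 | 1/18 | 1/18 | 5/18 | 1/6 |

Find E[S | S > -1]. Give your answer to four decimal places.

1.2222

P(S > -1) = 1/18 + 5/18 + 1/6 = 1/2.
E[S | S > -1] = [0·1/18 + 1·5/18 + 2·1/6] / (1/2)
 = 11/18 / (1/2)
 = 11/9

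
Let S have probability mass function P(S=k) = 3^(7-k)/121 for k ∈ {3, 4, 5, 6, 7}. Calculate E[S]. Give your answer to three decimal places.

3.479

E[S] = Σ s·P(S=s)
 = 3·81/121 + 4·27/121 + 5·9/121 + 6·3/121 + 7·1/121
 = 243/121 + 108/121 + 45/121 + 18/121 + 7/121
 = 421/121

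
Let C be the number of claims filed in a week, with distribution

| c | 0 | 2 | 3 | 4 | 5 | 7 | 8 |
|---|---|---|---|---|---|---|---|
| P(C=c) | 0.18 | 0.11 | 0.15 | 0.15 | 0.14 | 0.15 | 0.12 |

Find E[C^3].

E[C^3] = Σ c^3·P(C=c)
 = 0·0.18 + 8·0.11 + 27·0.15 + 64·0.15 + 125·0.14 + 343·0.15 + 512·0.12
 = 0 + 0.88 + 4.05 + 9.6 + 17.5 + 51.45 + 61.44
 = 144.92

144.92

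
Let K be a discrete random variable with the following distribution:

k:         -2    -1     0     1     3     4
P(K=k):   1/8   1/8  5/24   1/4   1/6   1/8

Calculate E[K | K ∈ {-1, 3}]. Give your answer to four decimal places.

P(K ∈ {-1, 3}) = 1/8 + 1/6 = 7/24.
E[K | K ∈ {-1, 3}] = [(-1)·1/8 + 3·1/6] / (7/24)
 = 3/8 / (7/24)
 = 9/7

1.2857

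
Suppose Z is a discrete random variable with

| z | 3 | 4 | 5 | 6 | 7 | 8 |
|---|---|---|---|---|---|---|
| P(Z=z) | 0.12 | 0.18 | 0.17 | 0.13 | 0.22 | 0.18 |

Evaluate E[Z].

E[Z] = Σ z·P(Z=z)
 = 3·0.12 + 4·0.18 + 5·0.17 + 6·0.13 + 7·0.22 + 8·0.18
 = 0.36 + 0.72 + 0.85 + 0.78 + 1.54 + 1.44
 = 5.69

5.69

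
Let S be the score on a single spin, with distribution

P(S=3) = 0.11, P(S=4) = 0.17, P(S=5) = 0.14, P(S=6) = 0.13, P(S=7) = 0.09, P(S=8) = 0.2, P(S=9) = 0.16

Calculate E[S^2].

E[S^2] = Σ s^2·P(S=s)
 = 9·0.11 + 16·0.17 + 25·0.14 + 36·0.13 + 49·0.09 + 64·0.2 + 81·0.16
 = 0.99 + 2.72 + 3.5 + 4.68 + 4.41 + 12.8 + 12.96
 = 42.06

42.06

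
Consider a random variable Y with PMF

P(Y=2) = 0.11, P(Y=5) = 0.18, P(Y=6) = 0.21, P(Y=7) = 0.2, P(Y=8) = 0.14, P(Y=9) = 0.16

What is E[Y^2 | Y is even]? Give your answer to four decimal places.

P(Y is even) = 0.11 + 0.21 + 0.14 = 0.46.
E[Y^2 | Y is even] = [4·0.11 + 36·0.21 + 64·0.14] / 0.46
 = 16.96 / 0.46
 = 848/23

36.8696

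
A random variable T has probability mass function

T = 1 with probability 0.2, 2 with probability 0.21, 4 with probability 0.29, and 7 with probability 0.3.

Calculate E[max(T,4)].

4.9

E[max(T,4)] = Σ max(t,4)·P(T=t)
 = 4·0.2 + 4·0.21 + 4·0.29 + 7·0.3
 = 0.8 + 0.84 + 1.16 + 2.1
 = 4.9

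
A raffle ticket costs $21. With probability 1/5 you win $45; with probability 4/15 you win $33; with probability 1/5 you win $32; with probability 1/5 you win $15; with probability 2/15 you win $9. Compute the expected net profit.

E[payout] = 45·1/5 + 33·4/15 + 32·1/5 + 15·1/5 + 9·2/15
 = 9 + 44/5 + 32/5 + 3 + 6/5
 = 142/5
Net = 142/5 - 21 = 37/5

7.4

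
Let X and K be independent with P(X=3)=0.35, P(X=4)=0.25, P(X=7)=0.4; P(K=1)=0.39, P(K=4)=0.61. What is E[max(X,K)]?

5.0635

E[max(X,K)] = Σ_x Σ_k max(x,k) · P(X=x)P(K=k)
 = 3·0.1365 + 4·0.2135 + 4·0.0975 + 4·0.1525 + 7·0.156 + 7·0.244
 = 0.4095 + 0.854 + 0.39 + 0.61 + 1.092 + 1.708
 = 5.0635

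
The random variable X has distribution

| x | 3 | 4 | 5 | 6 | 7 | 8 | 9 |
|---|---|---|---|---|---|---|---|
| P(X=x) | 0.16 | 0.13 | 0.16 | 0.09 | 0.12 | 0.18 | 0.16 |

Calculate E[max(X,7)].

E[max(X,7)] = Σ max(x,7)·P(X=x)
 = 7·0.16 + 7·0.13 + 7·0.16 + 7·0.09 + 7·0.12 + 8·0.18 + 9·0.16
 = 1.12 + 0.91 + 1.12 + 0.63 + 0.84 + 1.44 + 1.44
 = 7.5

7.5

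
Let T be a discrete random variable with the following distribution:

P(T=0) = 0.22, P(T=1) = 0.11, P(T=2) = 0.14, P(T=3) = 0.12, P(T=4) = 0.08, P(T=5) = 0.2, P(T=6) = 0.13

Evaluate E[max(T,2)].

E[max(T,2)] = Σ max(t,2)·P(T=t)
 = 2·0.22 + 2·0.11 + 2·0.14 + 3·0.12 + 4·0.08 + 5·0.2 + 6·0.13
 = 0.44 + 0.22 + 0.28 + 0.36 + 0.32 + 1 + 0.78
 = 3.4

3.4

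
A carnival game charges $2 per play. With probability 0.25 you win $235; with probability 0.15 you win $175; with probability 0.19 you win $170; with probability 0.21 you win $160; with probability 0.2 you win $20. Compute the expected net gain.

152.9

E[payout] = 235·0.25 + 175·0.15 + 170·0.19 + 160·0.21 + 20·0.2
 = 58.75 + 26.25 + 32.3 + 33.6 + 4
 = 154.9
Net = 154.9 - 2 = 152.9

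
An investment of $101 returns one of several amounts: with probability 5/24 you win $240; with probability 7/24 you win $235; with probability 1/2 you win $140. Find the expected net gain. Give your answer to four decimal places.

E[payout] = 240·5/24 + 235·7/24 + 140·1/2
 = 50 + 1645/24 + 70
 = 4525/24
Net = 4525/24 - 101 = 2101/24

87.5417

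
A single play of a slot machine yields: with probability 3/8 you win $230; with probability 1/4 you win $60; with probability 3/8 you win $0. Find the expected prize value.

101.25

E[payout] = 230·3/8 + 60·1/4 + 0·3/8
 = 345/4 + 15 + 0
 = 405/4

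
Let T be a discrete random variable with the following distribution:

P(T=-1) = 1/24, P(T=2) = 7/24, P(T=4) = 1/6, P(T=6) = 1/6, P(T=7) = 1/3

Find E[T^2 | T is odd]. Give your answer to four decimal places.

43.6667

P(T is odd) = 1/24 + 1/3 = 3/8.
E[T^2 | T is odd] = [1·1/24 + 49·1/3] / (3/8)
 = 131/8 / (3/8)
 = 131/3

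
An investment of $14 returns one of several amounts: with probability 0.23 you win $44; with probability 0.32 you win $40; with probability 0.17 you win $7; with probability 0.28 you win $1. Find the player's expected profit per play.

E[payout] = 44·0.23 + 40·0.32 + 7·0.17 + 1·0.28
 = 10.12 + 12.8 + 1.19 + 0.28
 = 24.39
Net = 24.39 - 14 = 10.39

10.39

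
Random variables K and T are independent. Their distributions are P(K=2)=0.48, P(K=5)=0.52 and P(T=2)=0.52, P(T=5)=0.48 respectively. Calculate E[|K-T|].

E[|K-T|] = Σ_k Σ_t |k-t| · P(K=k)P(T=t)
 = 0·0.2496 + 3·0.2304 + 3·0.2704 + 0·0.2496
 = 0 + 0.6912 + 0.8112 + 0
 = 1.5024

1.5024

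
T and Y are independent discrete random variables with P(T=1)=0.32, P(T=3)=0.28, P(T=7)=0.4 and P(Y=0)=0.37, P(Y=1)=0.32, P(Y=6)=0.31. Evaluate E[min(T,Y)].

1.4236

E[min(T,Y)] = Σ_t Σ_y min(t,y) · P(T=t)P(Y=y)
 = 0·0.1184 + 1·0.1024 + 1·0.0992 + 0·0.1036 + 1·0.0896 + 3·0.0868 + 0·0.148 + 1·0.128 + 6·0.124
 = 0 + 0.1024 + 0.0992 + 0 + 0.0896 + 0.2604 + 0 + 0.128 + 0.744
 = 1.4236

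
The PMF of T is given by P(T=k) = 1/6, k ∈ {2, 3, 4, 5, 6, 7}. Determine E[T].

4.5

E[T] = Σ t·P(T=t)
 = 2·1/6 + 3·1/6 + 4·1/6 + 5·1/6 + 6·1/6 + 7·1/6
 = 1/3 + 1/2 + 2/3 + 5/6 + 1 + 7/6
 = 9/2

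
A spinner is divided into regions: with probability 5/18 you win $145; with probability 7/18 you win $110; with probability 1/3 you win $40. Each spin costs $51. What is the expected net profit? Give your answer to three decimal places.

E[payout] = 145·5/18 + 110·7/18 + 40·1/3
 = 725/18 + 385/9 + 40/3
 = 1735/18
Net = 1735/18 - 51 = 817/18

45.389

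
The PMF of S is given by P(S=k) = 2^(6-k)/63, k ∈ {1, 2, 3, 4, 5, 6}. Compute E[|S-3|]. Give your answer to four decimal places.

1.4444

E[|S-3|] = Σ |s-3|·P(S=s)
 = 2·32/63 + 1·16/63 + 0·8/63 + 1·4/63 + 2·2/63 + 3·1/63
 = 64/63 + 16/63 + 0 + 4/63 + 4/63 + 1/21
 = 13/9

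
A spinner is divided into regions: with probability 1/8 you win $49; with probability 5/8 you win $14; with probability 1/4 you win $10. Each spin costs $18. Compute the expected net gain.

E[payout] = 49·1/8 + 14·5/8 + 10·1/4
 = 49/8 + 35/4 + 5/2
 = 139/8
Net = 139/8 - 18 = -5/8

-0.625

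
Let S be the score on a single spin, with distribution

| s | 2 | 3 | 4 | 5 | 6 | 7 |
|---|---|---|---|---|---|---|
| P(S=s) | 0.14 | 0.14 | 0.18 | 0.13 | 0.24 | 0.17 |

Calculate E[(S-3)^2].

E[(S-3)^2] = Σ (s-3)^2·P(S=s)
 = 1·0.14 + 0·0.14 + 1·0.18 + 4·0.13 + 9·0.24 + 16·0.17
 = 0.14 + 0 + 0.18 + 0.52 + 2.16 + 2.72
 = 5.72

5.72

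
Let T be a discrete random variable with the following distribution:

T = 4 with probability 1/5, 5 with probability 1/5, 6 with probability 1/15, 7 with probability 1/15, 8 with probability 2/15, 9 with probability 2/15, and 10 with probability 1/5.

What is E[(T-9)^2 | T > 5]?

2

P(T > 5) = 1/15 + 1/15 + 2/15 + 2/15 + 1/5 = 3/5.
E[(T-9)^2 | T > 5] = [9·1/15 + 4·1/15 + 1·2/15 + 0·2/15 + 1·1/5] / (3/5)
 = 6/5 / (3/5)
 = 2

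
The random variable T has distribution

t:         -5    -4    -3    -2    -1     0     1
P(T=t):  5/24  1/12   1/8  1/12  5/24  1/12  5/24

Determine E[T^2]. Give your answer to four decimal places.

E[T^2] = Σ t^2·P(T=t)
 = 25·5/24 + 16·1/12 + 9·1/8 + 4·1/12 + 1·5/24 + 0·1/12 + 1·5/24
 = 125/24 + 4/3 + 9/8 + 1/3 + 5/24 + 0 + 5/24
 = 101/12

8.4167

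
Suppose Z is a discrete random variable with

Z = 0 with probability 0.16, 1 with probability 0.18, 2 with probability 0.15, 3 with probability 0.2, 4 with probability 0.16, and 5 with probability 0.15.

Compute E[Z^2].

E[Z^2] = Σ z^2·P(Z=z)
 = 0·0.16 + 1·0.18 + 4·0.15 + 9·0.2 + 16·0.16 + 25·0.15
 = 0 + 0.18 + 0.6 + 1.8 + 2.56 + 3.75
 = 8.89

8.89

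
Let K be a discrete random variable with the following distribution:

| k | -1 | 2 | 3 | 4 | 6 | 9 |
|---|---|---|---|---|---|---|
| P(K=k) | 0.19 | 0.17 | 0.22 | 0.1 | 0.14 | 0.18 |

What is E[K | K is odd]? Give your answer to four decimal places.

3.5424

P(K is odd) = 0.19 + 0.22 + 0.18 = 0.59.
E[K | K is odd] = [(-1)·0.19 + 3·0.22 + 9·0.18] / 0.59
 = 2.09 / 0.59
 = 209/59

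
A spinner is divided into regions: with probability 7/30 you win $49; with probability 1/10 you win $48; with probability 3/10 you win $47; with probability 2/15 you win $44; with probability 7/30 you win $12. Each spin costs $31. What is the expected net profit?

8

E[payout] = 49·7/30 + 48·1/10 + 47·3/10 + 44·2/15 + 12·7/30
 = 343/30 + 24/5 + 141/10 + 88/15 + 14/5
 = 39
Net = 39 - 31 = 8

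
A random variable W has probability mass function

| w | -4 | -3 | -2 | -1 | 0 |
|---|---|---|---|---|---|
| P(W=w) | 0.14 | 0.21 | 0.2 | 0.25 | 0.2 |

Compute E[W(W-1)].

7.02

E[W(W-1)] = Σ w(w-1)·P(W=w)
 = 20·0.14 + 12·0.21 + 6·0.2 + 2·0.25 + 0·0.2
 = 2.8 + 2.52 + 1.2 + 0.5 + 0
 = 7.02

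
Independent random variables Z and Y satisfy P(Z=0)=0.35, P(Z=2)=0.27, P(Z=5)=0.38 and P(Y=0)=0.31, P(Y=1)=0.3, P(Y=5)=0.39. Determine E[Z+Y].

E[Z+Y] = Σ_z Σ_y (z+y) · P(Z=z)P(Y=y)
 = 0·0.1085 + 1·0.105 + 5·0.1365 + 2·0.0837 + 3·0.081 + 7·0.1053 + 5·0.1178 + 6·0.114 + 10·0.1482
 = 0 + 0.105 + 0.6825 + 0.1674 + 0.243 + 0.7371 + 0.589 + 0.684 + 1.482
 = 4.69

4.69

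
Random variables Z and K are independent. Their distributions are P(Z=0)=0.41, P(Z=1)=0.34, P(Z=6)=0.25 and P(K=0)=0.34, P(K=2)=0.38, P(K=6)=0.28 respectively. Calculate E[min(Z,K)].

E[min(Z,K)] = Σ_z Σ_k min(z,k) · P(Z=z)P(K=k)
 = 0·0.1394 + 0·0.1558 + 0·0.1148 + 0·0.1156 + 1·0.1292 + 1·0.0952 + 0·0.085 + 2·0.095 + 6·0.07
 = 0 + 0 + 0 + 0 + 0.1292 + 0.0952 + 0 + 0.19 + 0.42
 = 0.8344

0.8344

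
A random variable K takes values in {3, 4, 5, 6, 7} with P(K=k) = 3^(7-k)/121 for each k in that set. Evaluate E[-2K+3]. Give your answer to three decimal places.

E[-2K+3] = Σ (-2k+3)·P(K=k)
 = (-3)·81/121 + (-5)·27/121 + (-7)·9/121 + (-9)·3/121 + (-11)·1/121
 = (-243/121) + (-135/121) + (-63/121) + (-27/121) + (-1/11)
 = -479/121

-3.959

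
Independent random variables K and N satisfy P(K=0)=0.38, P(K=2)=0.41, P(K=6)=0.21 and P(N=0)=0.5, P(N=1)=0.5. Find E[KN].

1.04

E[KN] = Σ_k Σ_n kn · P(K=k)P(N=n)
 = 0·0.19 + 0·0.19 + 0·0.205 + 2·0.205 + 0·0.105 + 6·0.105
 = 0 + 0 + 0 + 0.41 + 0 + 0.63
 = 1.04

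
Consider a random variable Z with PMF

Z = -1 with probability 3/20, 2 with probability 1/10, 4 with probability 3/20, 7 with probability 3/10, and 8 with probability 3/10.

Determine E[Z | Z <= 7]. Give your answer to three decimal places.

P(Z <= 7) = 3/20 + 1/10 + 3/20 + 3/10 = 7/10.
E[Z | Z <= 7] = [(-1)·3/20 + 2·1/10 + 4·3/20 + 7·3/10] / (7/10)
 = 11/4 / (7/10)
 = 55/14

3.929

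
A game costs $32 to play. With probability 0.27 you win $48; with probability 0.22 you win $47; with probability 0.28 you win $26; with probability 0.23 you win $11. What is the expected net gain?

E[payout] = 48·0.27 + 47·0.22 + 26·0.28 + 11·0.23
 = 12.96 + 10.34 + 7.28 + 2.53
 = 33.11
Net = 33.11 - 32 = 1.11

1.11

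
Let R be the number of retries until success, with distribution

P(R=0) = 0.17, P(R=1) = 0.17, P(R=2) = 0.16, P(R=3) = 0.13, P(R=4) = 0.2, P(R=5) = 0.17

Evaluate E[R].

E[R] = Σ r·P(R=r)
 = 0·0.17 + 1·0.17 + 2·0.16 + 3·0.13 + 4·0.2 + 5·0.17
 = 0 + 0.17 + 0.32 + 0.39 + 0.8 + 0.85
 = 2.53

2.53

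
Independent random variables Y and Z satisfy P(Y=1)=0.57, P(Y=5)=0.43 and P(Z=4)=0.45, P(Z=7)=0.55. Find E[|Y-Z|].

3.317

E[|Y-Z|] = Σ_y Σ_z |y-z| · P(Y=y)P(Z=z)
 = 3·0.2565 + 6·0.3135 + 1·0.1935 + 2·0.2365
 = 0.7695 + 1.881 + 0.1935 + 0.473
 = 3.317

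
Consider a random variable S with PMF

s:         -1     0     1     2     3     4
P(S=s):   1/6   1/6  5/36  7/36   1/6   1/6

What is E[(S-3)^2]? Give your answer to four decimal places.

E[(S-3)^2] = Σ (s-3)^2·P(S=s)
 = 16·1/6 + 9·1/6 + 4·5/36 + 1·7/36 + 0·1/6 + 1·1/6
 = 8/3 + 3/2 + 5/9 + 7/36 + 0 + 1/6
 = 61/12

5.0833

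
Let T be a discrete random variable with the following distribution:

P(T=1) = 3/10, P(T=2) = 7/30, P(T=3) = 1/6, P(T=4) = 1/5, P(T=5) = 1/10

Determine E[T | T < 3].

P(T < 3) = 3/10 + 7/30 = 8/15.
E[T | T < 3] = [1·3/10 + 2·7/30] / (8/15)
 = 23/30 / (8/15)
 = 23/16

1.4375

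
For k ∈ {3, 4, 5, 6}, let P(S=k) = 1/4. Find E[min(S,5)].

4.25

E[min(S,5)] = Σ min(s,5)·P(S=s)
 = 3·1/4 + 4·1/4 + 5·1/4 + 5·1/4
 = 3/4 + 1 + 5/4 + 5/4
 = 17/4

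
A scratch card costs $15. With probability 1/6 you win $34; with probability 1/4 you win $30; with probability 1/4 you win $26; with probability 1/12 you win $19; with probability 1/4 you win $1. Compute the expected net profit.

E[payout] = 34·1/6 + 30·1/4 + 26·1/4 + 19·1/12 + 1·1/4
 = 17/3 + 15/2 + 13/2 + 19/12 + 1/4
 = 43/2
Net = 43/2 - 15 = 13/2

6.5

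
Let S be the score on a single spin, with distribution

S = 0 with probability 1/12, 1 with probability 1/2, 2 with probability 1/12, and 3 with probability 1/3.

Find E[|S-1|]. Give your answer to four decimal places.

E[|S-1|] = Σ |s-1|·P(S=s)
 = 1·1/12 + 0·1/2 + 1·1/12 + 2·1/3
 = 1/12 + 0 + 1/12 + 2/3
 = 5/6

0.8333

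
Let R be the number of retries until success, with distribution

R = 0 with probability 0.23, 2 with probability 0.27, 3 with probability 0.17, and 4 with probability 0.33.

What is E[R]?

E[R] = Σ r·P(R=r)
 = 0·0.23 + 2·0.27 + 3·0.17 + 4·0.33
 = 0 + 0.54 + 0.51 + 1.32
 = 2.37

2.37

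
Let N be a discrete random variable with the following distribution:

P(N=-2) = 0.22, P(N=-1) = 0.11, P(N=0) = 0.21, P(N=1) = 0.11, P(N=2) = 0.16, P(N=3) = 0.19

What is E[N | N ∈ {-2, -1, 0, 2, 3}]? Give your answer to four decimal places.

0.3820

P(N ∈ {-2, -1, 0, 2, 3}) = 0.22 + 0.11 + 0.21 + 0.16 + 0.19 = 0.89.
E[N | N ∈ {-2, -1, 0, 2, 3}] = [(-2)·0.22 + (-1)·0.11 + 0·0.21 + 2·0.16 + 3·0.19] / 0.89
 = 0.34 / 0.89
 = 34/89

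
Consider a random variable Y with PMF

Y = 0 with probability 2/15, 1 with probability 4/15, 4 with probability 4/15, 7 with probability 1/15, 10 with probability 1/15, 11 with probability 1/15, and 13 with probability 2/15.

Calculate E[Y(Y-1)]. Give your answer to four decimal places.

E[Y(Y-1)] = Σ y(y-1)·P(Y=y)
 = 0·2/15 + 0·4/15 + 12·4/15 + 42·1/15 + 90·1/15 + 110·1/15 + 156·2/15
 = 0 + 0 + 16/5 + 14/5 + 6 + 22/3 + 104/5
 = 602/15

40.1333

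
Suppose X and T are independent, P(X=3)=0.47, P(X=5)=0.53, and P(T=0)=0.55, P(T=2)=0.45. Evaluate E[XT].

3.654

E[XT] = Σ_x Σ_t xt · P(X=x)P(T=t)
 = 0·0.2585 + 6·0.2115 + 0·0.2915 + 10·0.2385
 = 0 + 1.269 + 0 + 2.385
 = 3.654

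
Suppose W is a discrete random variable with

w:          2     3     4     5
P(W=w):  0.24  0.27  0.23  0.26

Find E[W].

3.51

E[W] = Σ w·P(W=w)
 = 2·0.24 + 3·0.27 + 4·0.23 + 5·0.26
 = 0.48 + 0.81 + 0.92 + 1.3
 = 3.51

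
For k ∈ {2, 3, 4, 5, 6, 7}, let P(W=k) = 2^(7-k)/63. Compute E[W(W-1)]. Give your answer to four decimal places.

6.9524

E[W(W-1)] = Σ w(w-1)·P(W=w)
 = 2·32/63 + 6·16/63 + 12·8/63 + 20·4/63 + 30·2/63 + 42·1/63
 = 64/63 + 32/21 + 32/21 + 80/63 + 20/21 + 2/3
 = 146/21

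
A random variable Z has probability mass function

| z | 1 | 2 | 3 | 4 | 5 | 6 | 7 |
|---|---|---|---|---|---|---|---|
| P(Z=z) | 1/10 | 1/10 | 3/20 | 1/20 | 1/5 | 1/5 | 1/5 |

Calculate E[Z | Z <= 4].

P(Z <= 4) = 1/10 + 1/10 + 3/20 + 1/20 = 2/5.
E[Z | Z <= 4] = [1·1/10 + 2·1/10 + 3·3/20 + 4·1/20] / (2/5)
 = 19/20 / (2/5)
 = 19/8

2.375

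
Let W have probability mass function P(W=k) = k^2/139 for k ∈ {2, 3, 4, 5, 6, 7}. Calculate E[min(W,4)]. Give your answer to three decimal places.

E[min(W,4)] = Σ min(w,4)·P(W=w)
 = 2·4/139 + 3·9/139 + 4·16/139 + 4·25/139 + 4·36/139 + 4·49/139
 = 8/139 + 27/139 + 64/139 + 100/139 + 144/139 + 196/139
 = 539/139

3.878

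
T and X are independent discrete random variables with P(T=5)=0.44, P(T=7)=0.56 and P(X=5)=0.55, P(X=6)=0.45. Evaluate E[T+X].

E[T+X] = Σ_t Σ_x (t+x) · P(T=t)P(X=x)
 = 10·0.242 + 11·0.198 + 12·0.308 + 13·0.252
 = 2.42 + 2.178 + 3.696 + 3.276
 = 11.57

11.57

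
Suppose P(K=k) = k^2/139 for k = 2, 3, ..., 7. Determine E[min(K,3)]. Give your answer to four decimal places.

E[min(K,3)] = Σ min(k,3)·P(K=k)
 = 2·4/139 + 3·9/139 + 3·16/139 + 3·25/139 + 3·36/139 + 3·49/139
 = 8/139 + 27/139 + 48/139 + 75/139 + 108/139 + 147/139
 = 413/139

2.9712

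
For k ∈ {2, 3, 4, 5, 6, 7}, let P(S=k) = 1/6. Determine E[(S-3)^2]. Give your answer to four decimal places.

E[(S-3)^2] = Σ (s-3)^2·P(S=s)
 = 1·1/6 + 0·1/6 + 1·1/6 + 4·1/6 + 9·1/6 + 16·1/6
 = 1/6 + 0 + 1/6 + 2/3 + 3/2 + 8/3
 = 31/6

5.1667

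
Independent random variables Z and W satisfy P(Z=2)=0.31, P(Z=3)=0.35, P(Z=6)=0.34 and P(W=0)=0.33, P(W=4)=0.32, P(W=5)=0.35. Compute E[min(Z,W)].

E[min(Z,W)] = Σ_z Σ_w min(z,w) · P(Z=z)P(W=w)
 = 0·0.1023 + 2·0.0992 + 2·0.1085 + 0·0.1155 + 3·0.112 + 3·0.1225 + 0·0.1122 + 4·0.1088 + 5·0.119
 = 0 + 0.1984 + 0.217 + 0 + 0.336 + 0.3675 + 0 + 0.4352 + 0.595
 = 2.1491

2.1491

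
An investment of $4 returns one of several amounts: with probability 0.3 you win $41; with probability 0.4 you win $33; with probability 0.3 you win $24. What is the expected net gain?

E[payout] = 41·0.3 + 33·0.4 + 24·0.3
 = 12.3 + 13.2 + 7.2
 = 32.7
Net = 32.7 - 4 = 28.7

28.7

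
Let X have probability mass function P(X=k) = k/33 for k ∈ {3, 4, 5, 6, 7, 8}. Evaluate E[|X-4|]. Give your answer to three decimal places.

E[|X-4|] = Σ |x-4|·P(X=x)
 = 1·1/11 + 0·4/33 + 1·5/33 + 2·2/11 + 3·7/33 + 4·8/33
 = 1/11 + 0 + 5/33 + 4/11 + 7/11 + 32/33
 = 73/33

2.212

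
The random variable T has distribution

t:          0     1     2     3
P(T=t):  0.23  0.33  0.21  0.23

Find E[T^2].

3.24

E[T^2] = Σ t^2·P(T=t)
 = 0·0.23 + 1·0.33 + 4·0.21 + 9·0.23
 = 0 + 0.33 + 0.84 + 2.07
 = 3.24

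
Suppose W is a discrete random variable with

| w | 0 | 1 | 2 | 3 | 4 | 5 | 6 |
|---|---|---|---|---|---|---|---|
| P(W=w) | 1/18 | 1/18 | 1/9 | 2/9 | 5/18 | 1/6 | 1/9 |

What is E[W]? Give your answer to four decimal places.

3.5556

E[W] = Σ w·P(W=w)
 = 0·1/18 + 1·1/18 + 2·1/9 + 3·2/9 + 4·5/18 + 5·1/6 + 6·1/9
 = 0 + 1/18 + 2/9 + 2/3 + 10/9 + 5/6 + 2/3
 = 32/9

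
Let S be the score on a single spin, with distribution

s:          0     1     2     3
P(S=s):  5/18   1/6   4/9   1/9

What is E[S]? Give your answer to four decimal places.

1.3889

E[S] = Σ s·P(S=s)
 = 0·5/18 + 1·1/6 + 2·4/9 + 3·1/9
 = 0 + 1/6 + 8/9 + 1/3
 = 25/18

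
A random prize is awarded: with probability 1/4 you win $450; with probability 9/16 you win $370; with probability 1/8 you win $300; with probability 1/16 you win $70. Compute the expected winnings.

362.5

E[payout] = 450·1/4 + 370·9/16 + 300·1/8 + 70·1/16
 = 225/2 + 1665/8 + 75/2 + 35/8
 = 725/2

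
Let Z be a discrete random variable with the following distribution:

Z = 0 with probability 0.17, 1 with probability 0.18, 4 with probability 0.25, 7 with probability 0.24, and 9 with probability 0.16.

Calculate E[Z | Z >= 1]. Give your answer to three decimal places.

5.181

P(Z >= 1) = 0.18 + 0.25 + 0.24 + 0.16 = 0.83.
E[Z | Z >= 1] = [1·0.18 + 4·0.25 + 7·0.24 + 9·0.16] / 0.83
 = 4.3 / 0.83
 = 430/83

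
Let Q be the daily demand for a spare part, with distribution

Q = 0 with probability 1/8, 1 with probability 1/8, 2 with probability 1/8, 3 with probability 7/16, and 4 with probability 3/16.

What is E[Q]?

E[Q] = Σ q·P(Q=q)
 = 0·1/8 + 1·1/8 + 2·1/8 + 3·7/16 + 4·3/16
 = 0 + 1/8 + 1/4 + 21/16 + 3/4
 = 39/16

2.4375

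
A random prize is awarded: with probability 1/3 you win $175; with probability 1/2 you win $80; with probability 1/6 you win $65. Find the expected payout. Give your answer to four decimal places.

E[payout] = 175·1/3 + 80·1/2 + 65·1/6
 = 175/3 + 40 + 65/6
 = 655/6

109.1667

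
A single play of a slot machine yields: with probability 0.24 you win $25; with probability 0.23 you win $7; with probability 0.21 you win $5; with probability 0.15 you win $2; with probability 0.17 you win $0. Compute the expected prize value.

8.96

E[payout] = 25·0.24 + 7·0.23 + 5·0.21 + 2·0.15 + 0·0.17
 = 6 + 1.61 + 1.05 + 0.3 + 0
 = 8.96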